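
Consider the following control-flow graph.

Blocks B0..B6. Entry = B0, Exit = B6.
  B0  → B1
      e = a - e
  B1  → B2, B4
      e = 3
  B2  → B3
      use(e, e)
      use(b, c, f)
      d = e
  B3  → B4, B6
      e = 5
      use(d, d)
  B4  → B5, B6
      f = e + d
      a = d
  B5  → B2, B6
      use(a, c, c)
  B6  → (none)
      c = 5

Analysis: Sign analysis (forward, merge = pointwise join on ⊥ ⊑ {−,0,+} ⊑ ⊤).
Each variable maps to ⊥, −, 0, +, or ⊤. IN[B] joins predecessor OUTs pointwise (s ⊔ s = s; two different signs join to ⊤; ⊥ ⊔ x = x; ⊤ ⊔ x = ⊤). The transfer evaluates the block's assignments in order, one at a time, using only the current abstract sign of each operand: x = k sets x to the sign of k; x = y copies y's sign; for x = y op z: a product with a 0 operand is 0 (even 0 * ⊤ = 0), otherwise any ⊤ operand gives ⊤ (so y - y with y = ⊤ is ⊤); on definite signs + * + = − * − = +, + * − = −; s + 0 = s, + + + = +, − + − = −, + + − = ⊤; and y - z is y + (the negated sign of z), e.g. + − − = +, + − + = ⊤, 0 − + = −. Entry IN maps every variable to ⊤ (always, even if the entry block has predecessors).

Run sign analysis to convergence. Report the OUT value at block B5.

Answer: {a: ⊤, b: ⊤, c: ⊤, d: ⊤, e: +, f: ⊤}

Derivation:
Fixpoint table:
  B0:  IN=(all ⊤)  OUT=(all ⊤)
  B1:  IN=(all ⊤)  OUT={e:+; rest ⊤}
  B2:  IN={e:+; rest ⊤}  OUT={d:+, e:+; rest ⊤}
  B3:  IN={d:+, e:+; rest ⊤}  OUT={d:+, e:+; rest ⊤}
  B4:  IN={e:+; rest ⊤}  OUT={e:+; rest ⊤}
  B5:  IN={e:+; rest ⊤}  OUT={e:+; rest ⊤}
  B6:  IN={e:+; rest ⊤}  OUT={c:+, e:+; rest ⊤}

Merge at B5: IN[B5] = OUT[B4] = {a: ⊤, b: ⊤, c: ⊤, d: ⊤, e: +, f: ⊤}
Applying B5's transfer function to that IN value gives OUT[B5] (row B5 above).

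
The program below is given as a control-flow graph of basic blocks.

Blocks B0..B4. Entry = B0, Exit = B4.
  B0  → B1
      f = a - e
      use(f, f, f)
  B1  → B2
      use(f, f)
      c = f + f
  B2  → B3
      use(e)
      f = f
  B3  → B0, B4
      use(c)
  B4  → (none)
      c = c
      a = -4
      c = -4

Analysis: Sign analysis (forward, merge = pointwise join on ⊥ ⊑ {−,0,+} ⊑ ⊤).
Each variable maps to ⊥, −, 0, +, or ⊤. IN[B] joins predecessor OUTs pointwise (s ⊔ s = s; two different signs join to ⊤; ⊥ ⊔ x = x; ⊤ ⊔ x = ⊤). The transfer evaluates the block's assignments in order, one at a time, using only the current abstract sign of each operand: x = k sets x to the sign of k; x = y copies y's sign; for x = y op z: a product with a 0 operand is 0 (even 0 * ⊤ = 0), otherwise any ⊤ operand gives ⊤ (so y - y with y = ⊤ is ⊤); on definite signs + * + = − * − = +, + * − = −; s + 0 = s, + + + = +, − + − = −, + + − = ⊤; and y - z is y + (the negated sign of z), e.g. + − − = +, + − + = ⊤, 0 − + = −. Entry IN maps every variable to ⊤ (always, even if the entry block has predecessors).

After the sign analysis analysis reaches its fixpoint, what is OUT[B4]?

Answer: {a: -, b: ⊤, c: -, d: ⊤, e: ⊤, f: ⊤}

Trace:
Fixpoint table:
  B0:  IN=(all ⊤)  OUT=(all ⊤)
  B1:  IN=(all ⊤)  OUT=(all ⊤)
  B2:  IN=(all ⊤)  OUT=(all ⊤)
  B3:  IN=(all ⊤)  OUT=(all ⊤)
  B4:  IN=(all ⊤)  OUT={a:-, c:-; rest ⊤}

Merge at B4: IN[B4] = OUT[B3] = {a: ⊤, b: ⊤, c: ⊤, d: ⊤, e: ⊤, f: ⊤}
Applying B4's transfer function to that IN value gives OUT[B4] (row B4 above).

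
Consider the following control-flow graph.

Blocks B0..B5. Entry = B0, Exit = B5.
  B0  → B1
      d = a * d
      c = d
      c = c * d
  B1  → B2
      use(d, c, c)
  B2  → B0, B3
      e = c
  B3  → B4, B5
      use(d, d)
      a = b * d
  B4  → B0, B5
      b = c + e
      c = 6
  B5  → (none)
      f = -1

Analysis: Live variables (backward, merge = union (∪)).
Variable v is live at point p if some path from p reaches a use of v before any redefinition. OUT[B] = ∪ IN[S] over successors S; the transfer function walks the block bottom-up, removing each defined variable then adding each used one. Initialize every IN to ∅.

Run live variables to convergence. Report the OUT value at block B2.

Answer: {a, b, c, d, e}

Trace:
Fixpoint table:
  B0:  IN={a, b, d}  OUT={a, b, c, d}
  B1:  IN={a, b, c, d}  OUT={a, b, c, d}
  B2:  IN={a, b, c, d}  OUT={a, b, c, d, e}
  B3:  IN={b, c, d, e}  OUT={a, c, d, e}
  B4:  IN={a, c, d, e}  OUT={a, b, d}
  B5:  IN={}  OUT={}

Merge at B2: OUT[B2] = IN[B0] ⊔ IN[B3] = {a, b, c, d, e}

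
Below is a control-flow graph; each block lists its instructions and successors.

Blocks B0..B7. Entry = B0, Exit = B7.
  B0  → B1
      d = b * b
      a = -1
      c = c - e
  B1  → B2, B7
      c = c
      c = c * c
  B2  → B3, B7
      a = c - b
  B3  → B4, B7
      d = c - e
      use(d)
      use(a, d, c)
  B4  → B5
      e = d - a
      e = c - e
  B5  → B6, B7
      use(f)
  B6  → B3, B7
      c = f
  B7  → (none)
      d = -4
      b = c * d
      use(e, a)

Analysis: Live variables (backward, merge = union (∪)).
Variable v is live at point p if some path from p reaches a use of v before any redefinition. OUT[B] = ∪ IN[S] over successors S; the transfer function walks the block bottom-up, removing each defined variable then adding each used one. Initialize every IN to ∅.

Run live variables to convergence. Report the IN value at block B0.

Answer: {b, c, e, f}

Derivation:
Per-block solution:
  B0: | IN={b, c, e, f} | OUT={a, b, c, e, f}
  B1: | IN={a, b, c, e, f} | OUT={a, b, c, e, f}
  B2: | IN={b, c, e, f} | OUT={a, c, e, f}
  B3: | IN={a, c, e, f} | OUT={a, c, d, e, f}
  B4: | IN={a, c, d, f} | OUT={a, c, e, f}
  B5: | IN={a, c, e, f} | OUT={a, c, e, f}
  B6: | IN={a, e, f} | OUT={a, c, e, f}
  B7: | IN={a, c, e} | OUT={}

Merge at B0: OUT[B0] = IN[B1] = {a, b, c, e, f}
Applying B0's transfer function to that OUT value gives IN[B0] (row B0 above).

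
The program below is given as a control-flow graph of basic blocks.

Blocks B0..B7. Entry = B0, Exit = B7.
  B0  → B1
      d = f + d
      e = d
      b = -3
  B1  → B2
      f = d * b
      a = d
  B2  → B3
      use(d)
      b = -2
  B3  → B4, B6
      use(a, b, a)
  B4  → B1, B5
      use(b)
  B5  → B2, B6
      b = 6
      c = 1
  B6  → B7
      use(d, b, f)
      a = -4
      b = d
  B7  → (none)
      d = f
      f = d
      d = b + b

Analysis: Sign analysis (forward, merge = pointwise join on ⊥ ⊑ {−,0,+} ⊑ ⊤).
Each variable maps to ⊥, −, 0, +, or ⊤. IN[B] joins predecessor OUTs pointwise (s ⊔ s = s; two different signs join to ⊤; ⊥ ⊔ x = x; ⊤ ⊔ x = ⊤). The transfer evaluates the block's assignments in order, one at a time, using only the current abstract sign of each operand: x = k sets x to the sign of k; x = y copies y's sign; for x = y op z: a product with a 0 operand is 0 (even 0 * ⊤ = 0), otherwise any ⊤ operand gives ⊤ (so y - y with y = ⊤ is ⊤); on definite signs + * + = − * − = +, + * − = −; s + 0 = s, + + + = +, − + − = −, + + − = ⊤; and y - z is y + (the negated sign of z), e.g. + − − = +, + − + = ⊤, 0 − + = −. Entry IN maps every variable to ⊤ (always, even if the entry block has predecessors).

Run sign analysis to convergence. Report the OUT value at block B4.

Fixpoint table:
  B0:   IN=(all ⊤)   OUT={b:-; rest ⊤}
  B1:   IN={b:-; rest ⊤}   OUT={b:-; rest ⊤}
  B2:   IN=(all ⊤)   OUT={b:-; rest ⊤}
  B3:   IN={b:-; rest ⊤}   OUT={b:-; rest ⊤}
  B4:   IN={b:-; rest ⊤}   OUT={b:-; rest ⊤}
  B5:   IN={b:-; rest ⊤}   OUT={b:+, c:+; rest ⊤}
  B6:   IN=(all ⊤)   OUT={a:-; rest ⊤}
  B7:   IN={a:-; rest ⊤}   OUT={a:-; rest ⊤}

Merge at B4: IN[B4] = OUT[B3] = {a: ⊤, b: -, c: ⊤, d: ⊤, e: ⊤, f: ⊤}
Applying B4's transfer function to that IN value gives OUT[B4] (row B4 above).

Answer: {a: ⊤, b: -, c: ⊤, d: ⊤, e: ⊤, f: ⊤}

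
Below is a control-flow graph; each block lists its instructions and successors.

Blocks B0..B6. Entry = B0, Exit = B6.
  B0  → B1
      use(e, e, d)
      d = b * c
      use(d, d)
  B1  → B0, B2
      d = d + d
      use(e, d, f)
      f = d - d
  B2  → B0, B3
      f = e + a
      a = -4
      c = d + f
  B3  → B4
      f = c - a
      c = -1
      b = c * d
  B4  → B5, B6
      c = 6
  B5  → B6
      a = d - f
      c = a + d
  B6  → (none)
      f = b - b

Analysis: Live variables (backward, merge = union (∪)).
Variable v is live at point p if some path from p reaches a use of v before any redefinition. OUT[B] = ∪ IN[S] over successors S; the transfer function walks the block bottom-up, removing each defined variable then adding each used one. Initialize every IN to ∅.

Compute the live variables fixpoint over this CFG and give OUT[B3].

Converged values:
  B0: | IN={a, b, c, d, e, f} | OUT={a, b, c, d, e, f}
  B1: | IN={a, b, c, d, e, f} | OUT={a, b, c, d, e, f}
  B2: | IN={a, b, d, e} | OUT={a, b, c, d, e, f}
  B3: | IN={a, c, d} | OUT={b, d, f}
  B4: | IN={b, d, f} | OUT={b, d, f}
  B5: | IN={b, d, f} | OUT={b}
  B6: | IN={b} | OUT={}

Merge at B3: OUT[B3] = IN[B4] = {b, d, f}

Answer: {b, d, f}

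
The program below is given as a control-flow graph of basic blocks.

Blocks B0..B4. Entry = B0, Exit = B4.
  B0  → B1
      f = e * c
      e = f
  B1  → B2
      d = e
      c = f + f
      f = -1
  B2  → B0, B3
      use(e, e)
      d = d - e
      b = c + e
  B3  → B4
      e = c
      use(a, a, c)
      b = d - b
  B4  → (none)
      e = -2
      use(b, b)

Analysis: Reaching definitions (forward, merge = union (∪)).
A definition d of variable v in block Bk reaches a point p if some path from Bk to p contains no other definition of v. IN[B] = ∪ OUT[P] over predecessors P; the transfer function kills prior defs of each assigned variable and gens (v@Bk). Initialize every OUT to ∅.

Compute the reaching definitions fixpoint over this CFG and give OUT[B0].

Converged values:
  B0:  IN={b@B2, c@B1, d@B2, e@B0, f@B1}  OUT={b@B2, c@B1, d@B2, e@B0, f@B0}
  B1:  IN={b@B2, c@B1, d@B2, e@B0, f@B0}  OUT={b@B2, c@B1, d@B1, e@B0, f@B1}
  B2:  IN={b@B2, c@B1, d@B1, e@B0, f@B1}  OUT={b@B2, c@B1, d@B2, e@B0, f@B1}
  B3:  IN={b@B2, c@B1, d@B2, e@B0, f@B1}  OUT={b@B3, c@B1, d@B2, e@B3, f@B1}
  B4:  IN={b@B3, c@B1, d@B2, e@B3, f@B1}  OUT={b@B3, c@B1, d@B2, e@B4, f@B1}

Merge at B0 (entry node, so the boundary value {} is joined with the incoming edge(s)): IN[B0] = {} ⊔ OUT[B2] = {b@B2, c@B1, d@B2, e@B0, f@B1}
Applying B0's transfer function to that IN value gives OUT[B0] (row B0 above).

Answer: {b@B2, c@B1, d@B2, e@B0, f@B0}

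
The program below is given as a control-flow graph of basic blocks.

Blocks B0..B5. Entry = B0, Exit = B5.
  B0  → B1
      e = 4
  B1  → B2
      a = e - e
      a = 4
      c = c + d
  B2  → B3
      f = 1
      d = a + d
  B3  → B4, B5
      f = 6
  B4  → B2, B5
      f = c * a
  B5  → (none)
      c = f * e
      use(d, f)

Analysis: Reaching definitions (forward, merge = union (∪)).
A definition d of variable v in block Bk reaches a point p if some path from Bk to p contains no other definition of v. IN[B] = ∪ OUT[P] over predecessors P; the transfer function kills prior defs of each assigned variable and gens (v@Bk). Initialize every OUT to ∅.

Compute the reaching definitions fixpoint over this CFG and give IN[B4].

Answer: {a@B1, c@B1, d@B2, e@B0, f@B3}

Working:
Per-block solution:
  B0: | IN={} | OUT={e@B0}
  B1: | IN={e@B0} | OUT={a@B1, c@B1, e@B0}
  B2: | IN={a@B1, c@B1, d@B2, e@B0, f@B4} | OUT={a@B1, c@B1, d@B2, e@B0, f@B2}
  B3: | IN={a@B1, c@B1, d@B2, e@B0, f@B2} | OUT={a@B1, c@B1, d@B2, e@B0, f@B3}
  B4: | IN={a@B1, c@B1, d@B2, e@B0, f@B3} | OUT={a@B1, c@B1, d@B2, e@B0, f@B4}
  B5: | IN={a@B1, c@B1, d@B2, e@B0, f@B3, f@B4} | OUT={a@B1, c@B5, d@B2, e@B0, f@B3, f@B4}

Merge at B4: IN[B4] = OUT[B3] = {a@B1, c@B1, d@B2, e@B0, f@B3}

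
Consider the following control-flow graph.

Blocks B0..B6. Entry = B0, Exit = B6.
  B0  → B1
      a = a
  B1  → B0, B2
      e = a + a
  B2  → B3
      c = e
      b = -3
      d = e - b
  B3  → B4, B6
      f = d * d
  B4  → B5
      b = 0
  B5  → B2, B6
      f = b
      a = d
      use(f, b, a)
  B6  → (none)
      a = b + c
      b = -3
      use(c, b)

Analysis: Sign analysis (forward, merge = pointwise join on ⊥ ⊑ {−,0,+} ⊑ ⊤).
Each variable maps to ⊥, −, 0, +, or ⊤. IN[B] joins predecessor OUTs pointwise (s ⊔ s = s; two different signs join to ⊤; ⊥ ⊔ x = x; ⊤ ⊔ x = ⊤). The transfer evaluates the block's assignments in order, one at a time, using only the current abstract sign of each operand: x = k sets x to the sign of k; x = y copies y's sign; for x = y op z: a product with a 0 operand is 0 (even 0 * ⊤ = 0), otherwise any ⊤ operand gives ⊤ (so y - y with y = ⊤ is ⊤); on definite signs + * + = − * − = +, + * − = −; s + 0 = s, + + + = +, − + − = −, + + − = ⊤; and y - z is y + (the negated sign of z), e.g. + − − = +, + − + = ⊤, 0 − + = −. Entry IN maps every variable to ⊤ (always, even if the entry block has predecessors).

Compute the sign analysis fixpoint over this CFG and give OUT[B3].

Converged values:
  B0:   IN=(all ⊤)   OUT=(all ⊤)
  B1:   IN=(all ⊤)   OUT=(all ⊤)
  B2:   IN=(all ⊤)   OUT={b:-; rest ⊤}
  B3:   IN={b:-; rest ⊤}   OUT={b:-; rest ⊤}
  B4:   IN={b:-; rest ⊤}   OUT={b:0; rest ⊤}
  B5:   IN={b:0; rest ⊤}   OUT={b:0, f:0; rest ⊤}
  B6:   IN=(all ⊤)   OUT={b:-; rest ⊤}

Merge at B3: IN[B3] = OUT[B2] = {a: ⊤, b: -, c: ⊤, d: ⊤, e: ⊤, f: ⊤}
Applying B3's transfer function to that IN value gives OUT[B3] (row B3 above).

Answer: {a: ⊤, b: -, c: ⊤, d: ⊤, e: ⊤, f: ⊤}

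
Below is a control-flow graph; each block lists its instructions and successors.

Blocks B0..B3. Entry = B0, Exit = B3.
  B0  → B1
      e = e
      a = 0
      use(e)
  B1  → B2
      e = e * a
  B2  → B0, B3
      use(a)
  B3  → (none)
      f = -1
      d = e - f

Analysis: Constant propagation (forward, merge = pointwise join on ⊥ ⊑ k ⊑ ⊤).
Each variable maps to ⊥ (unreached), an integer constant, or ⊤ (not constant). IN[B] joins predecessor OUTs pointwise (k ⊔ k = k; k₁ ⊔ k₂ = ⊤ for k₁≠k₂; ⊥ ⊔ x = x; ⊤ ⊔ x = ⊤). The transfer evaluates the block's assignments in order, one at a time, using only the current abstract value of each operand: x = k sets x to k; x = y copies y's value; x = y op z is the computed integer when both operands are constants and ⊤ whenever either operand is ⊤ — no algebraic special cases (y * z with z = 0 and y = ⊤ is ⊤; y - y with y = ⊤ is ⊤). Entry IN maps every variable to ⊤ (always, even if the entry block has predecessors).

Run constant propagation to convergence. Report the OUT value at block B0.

Per-block solution:
  B0:  IN=(all ⊤)  OUT={a:0; rest ⊤}
  B1:  IN={a:0; rest ⊤}  OUT={a:0; rest ⊤}
  B2:  IN={a:0; rest ⊤}  OUT={a:0; rest ⊤}
  B3:  IN={a:0; rest ⊤}  OUT={a:0, f:-1; rest ⊤}

Merge at B0 (entry node, so the boundary value (all ⊤) is joined with the incoming edge(s)): IN[B0] = (all ⊤) ⊔ OUT[B2] = {a: ⊤, b: ⊤, c: ⊤, d: ⊤, e: ⊤, f: ⊤}
Applying B0's transfer function to that IN value gives OUT[B0] (row B0 above).

Answer: {a: 0, b: ⊤, c: ⊤, d: ⊤, e: ⊤, f: ⊤}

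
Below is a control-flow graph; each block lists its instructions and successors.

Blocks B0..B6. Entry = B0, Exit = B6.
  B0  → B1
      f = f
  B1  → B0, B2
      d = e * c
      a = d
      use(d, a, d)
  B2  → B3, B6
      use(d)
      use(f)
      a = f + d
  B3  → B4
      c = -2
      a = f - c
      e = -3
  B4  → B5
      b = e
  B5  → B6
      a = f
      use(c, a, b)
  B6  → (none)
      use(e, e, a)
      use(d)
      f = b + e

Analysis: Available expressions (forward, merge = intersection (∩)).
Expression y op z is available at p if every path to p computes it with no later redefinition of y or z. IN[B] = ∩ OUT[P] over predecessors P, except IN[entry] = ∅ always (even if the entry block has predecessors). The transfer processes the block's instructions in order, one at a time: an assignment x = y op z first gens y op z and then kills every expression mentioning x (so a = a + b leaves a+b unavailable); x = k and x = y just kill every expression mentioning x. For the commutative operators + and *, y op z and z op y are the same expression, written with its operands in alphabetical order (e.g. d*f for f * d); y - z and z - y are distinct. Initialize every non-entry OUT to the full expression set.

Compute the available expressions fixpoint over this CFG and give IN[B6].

Answer: {d+f}

Trace:
Converged values:
  B0: | IN={} | OUT={}
  B1: | IN={} | OUT={c*e}
  B2: | IN={c*e} | OUT={c*e, d+f}
  B3: | IN={c*e, d+f} | OUT={d+f, f-c}
  B4: | IN={d+f, f-c} | OUT={d+f, f-c}
  B5: | IN={d+f, f-c} | OUT={d+f, f-c}
  B6: | IN={d+f} | OUT={b+e}

Merge at B6: IN[B6] = OUT[B2] ∩ OUT[B5] = {d+f}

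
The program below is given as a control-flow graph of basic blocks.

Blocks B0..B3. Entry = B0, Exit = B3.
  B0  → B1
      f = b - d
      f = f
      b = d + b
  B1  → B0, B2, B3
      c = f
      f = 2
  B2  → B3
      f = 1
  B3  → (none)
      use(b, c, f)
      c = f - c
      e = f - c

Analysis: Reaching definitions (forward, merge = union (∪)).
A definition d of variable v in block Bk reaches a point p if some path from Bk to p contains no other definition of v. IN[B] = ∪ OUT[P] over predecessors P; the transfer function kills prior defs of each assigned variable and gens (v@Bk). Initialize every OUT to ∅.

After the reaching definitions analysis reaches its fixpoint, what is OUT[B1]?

Per-block solution:
  B0:  IN={b@B0, c@B1, f@B1}  OUT={b@B0, c@B1, f@B0}
  B1:  IN={b@B0, c@B1, f@B0}  OUT={b@B0, c@B1, f@B1}
  B2:  IN={b@B0, c@B1, f@B1}  OUT={b@B0, c@B1, f@B2}
  B3:  IN={b@B0, c@B1, f@B1, f@B2}  OUT={b@B0, c@B3, e@B3, f@B1, f@B2}

Merge at B1: IN[B1] = OUT[B0] = {b@B0, c@B1, f@B0}
Applying B1's transfer function to that IN value gives OUT[B1] (row B1 above).

Answer: {b@B0, c@B1, f@B1}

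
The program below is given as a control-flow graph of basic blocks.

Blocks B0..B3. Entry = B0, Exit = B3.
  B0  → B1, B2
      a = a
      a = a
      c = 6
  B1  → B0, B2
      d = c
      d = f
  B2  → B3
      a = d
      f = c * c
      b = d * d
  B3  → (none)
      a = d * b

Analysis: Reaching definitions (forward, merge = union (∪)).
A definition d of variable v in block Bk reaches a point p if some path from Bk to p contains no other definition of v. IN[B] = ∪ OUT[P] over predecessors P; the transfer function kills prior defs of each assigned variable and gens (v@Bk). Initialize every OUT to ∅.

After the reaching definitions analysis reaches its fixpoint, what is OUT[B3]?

Fixpoint table:
  B0:  IN={a@B0, c@B0, d@B1}  OUT={a@B0, c@B0, d@B1}
  B1:  IN={a@B0, c@B0, d@B1}  OUT={a@B0, c@B0, d@B1}
  B2:  IN={a@B0, c@B0, d@B1}  OUT={a@B2, b@B2, c@B0, d@B1, f@B2}
  B3:  IN={a@B2, b@B2, c@B0, d@B1, f@B2}  OUT={a@B3, b@B2, c@B0, d@B1, f@B2}

Merge at B3: IN[B3] = OUT[B2] = {a@B2, b@B2, c@B0, d@B1, f@B2}
Applying B3's transfer function to that IN value gives OUT[B3] (row B3 above).

Answer: {a@B3, b@B2, c@B0, d@B1, f@B2}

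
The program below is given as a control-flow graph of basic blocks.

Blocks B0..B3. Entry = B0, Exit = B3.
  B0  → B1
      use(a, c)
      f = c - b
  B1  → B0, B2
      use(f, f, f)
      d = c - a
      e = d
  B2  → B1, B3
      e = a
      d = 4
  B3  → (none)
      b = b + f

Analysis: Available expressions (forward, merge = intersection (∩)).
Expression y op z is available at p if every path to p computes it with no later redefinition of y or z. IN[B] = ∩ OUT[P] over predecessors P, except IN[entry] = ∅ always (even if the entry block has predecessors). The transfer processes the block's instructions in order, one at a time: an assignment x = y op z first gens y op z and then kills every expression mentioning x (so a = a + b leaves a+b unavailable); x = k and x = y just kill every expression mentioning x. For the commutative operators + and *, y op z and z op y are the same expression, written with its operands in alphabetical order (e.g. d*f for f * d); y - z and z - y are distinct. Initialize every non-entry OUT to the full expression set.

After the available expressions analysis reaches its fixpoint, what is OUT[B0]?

Per-block solution:
  B0: | IN={} | OUT={c-b}
  B1: | IN={c-b} | OUT={c-a, c-b}
  B2: | IN={c-a, c-b} | OUT={c-a, c-b}
  B3: | IN={c-a, c-b} | OUT={c-a}

Merge at B0 (entry node, so the boundary value {} is joined with the incoming edge(s)): IN[B0] = {} ∩ OUT[B1] = {}
Applying B0's transfer function to that IN value gives OUT[B0] (row B0 above).

Answer: {c-b}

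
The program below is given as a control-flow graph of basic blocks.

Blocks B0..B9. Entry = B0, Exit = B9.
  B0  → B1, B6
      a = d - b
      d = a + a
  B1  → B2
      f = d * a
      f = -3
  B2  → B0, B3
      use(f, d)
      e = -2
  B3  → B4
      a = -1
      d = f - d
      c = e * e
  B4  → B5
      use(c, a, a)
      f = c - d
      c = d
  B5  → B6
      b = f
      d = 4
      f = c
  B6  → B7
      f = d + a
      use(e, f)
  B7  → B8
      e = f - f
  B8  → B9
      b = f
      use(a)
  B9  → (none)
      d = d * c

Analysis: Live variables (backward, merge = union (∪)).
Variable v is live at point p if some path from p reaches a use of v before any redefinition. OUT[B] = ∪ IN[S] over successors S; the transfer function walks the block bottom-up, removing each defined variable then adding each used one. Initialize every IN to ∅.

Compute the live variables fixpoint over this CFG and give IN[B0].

Per-block solution:
  B0: | IN={b, c, d, e} | OUT={a, b, c, d, e}
  B1: | IN={a, b, c, d} | OUT={b, c, d, f}
  B2: | IN={b, c, d, f} | OUT={b, c, d, e, f}
  B3: | IN={d, e, f} | OUT={a, c, d, e}
  B4: | IN={a, c, d, e} | OUT={a, c, e, f}
  B5: | IN={a, c, e, f} | OUT={a, c, d, e}
  B6: | IN={a, c, d, e} | OUT={a, c, d, f}
  B7: | IN={a, c, d, f} | OUT={a, c, d, f}
  B8: | IN={a, c, d, f} | OUT={c, d}
  B9: | IN={c, d} | OUT={}

Merge at B0: OUT[B0] = IN[B1] ⊔ IN[B6] = {a, b, c, d, e}
Applying B0's transfer function to that OUT value gives IN[B0] (row B0 above).

Answer: {b, c, d, e}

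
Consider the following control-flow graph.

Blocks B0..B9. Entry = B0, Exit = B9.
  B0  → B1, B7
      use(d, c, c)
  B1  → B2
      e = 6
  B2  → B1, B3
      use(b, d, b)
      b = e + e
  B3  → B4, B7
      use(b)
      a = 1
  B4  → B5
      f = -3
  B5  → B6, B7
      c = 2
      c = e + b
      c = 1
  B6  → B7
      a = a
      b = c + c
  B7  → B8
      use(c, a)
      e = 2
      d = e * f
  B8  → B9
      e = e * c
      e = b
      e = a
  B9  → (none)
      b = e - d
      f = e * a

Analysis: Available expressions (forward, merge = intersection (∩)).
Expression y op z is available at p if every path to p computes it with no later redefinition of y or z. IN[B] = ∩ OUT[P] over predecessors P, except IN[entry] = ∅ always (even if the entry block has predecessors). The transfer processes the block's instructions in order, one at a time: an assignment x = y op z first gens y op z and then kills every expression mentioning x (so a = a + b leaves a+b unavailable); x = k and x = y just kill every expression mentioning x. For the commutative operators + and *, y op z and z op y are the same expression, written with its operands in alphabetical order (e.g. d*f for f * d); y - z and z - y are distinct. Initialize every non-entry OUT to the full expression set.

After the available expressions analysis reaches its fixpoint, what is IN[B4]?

Fixpoint table:
  B0:   IN={}   OUT={}
  B1:   IN={}   OUT={}
  B2:   IN={}   OUT={e+e}
  B3:   IN={e+e}   OUT={e+e}
  B4:   IN={e+e}   OUT={e+e}
  B5:   IN={e+e}   OUT={b+e, e+e}
  B6:   IN={b+e, e+e}   OUT={c+c, e+e}
  B7:   IN={}   OUT={e*f}
  B8:   IN={e*f}   OUT={}
  B9:   IN={}   OUT={a*e, e-d}

Merge at B4: IN[B4] = OUT[B3] = {e+e}

Answer: {e+e}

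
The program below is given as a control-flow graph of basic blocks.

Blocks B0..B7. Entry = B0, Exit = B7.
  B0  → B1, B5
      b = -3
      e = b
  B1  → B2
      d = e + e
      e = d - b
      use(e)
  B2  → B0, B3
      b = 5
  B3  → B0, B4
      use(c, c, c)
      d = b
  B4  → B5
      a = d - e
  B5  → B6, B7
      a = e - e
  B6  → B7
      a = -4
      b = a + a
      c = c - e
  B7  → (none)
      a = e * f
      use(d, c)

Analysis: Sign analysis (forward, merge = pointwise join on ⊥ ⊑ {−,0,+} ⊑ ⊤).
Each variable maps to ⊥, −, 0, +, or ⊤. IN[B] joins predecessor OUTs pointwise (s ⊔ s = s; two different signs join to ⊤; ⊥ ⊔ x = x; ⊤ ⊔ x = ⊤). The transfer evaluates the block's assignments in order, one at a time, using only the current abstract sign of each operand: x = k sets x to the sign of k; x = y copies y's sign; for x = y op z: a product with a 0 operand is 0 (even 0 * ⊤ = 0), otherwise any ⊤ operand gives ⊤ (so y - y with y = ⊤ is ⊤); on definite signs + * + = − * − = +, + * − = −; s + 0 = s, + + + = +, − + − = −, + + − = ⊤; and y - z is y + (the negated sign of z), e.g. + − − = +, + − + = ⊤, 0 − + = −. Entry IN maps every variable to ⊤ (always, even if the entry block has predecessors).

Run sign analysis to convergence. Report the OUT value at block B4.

Converged values:
  B0:  IN=(all ⊤)  OUT={b:-, e:-; rest ⊤}
  B1:  IN={b:-, e:-; rest ⊤}  OUT={b:-, d:-; rest ⊤}
  B2:  IN={b:-, d:-; rest ⊤}  OUT={b:+, d:-; rest ⊤}
  B3:  IN={b:+, d:-; rest ⊤}  OUT={b:+, d:+; rest ⊤}
  B4:  IN={b:+, d:+; rest ⊤}  OUT={b:+, d:+; rest ⊤}
  B5:  IN=(all ⊤)  OUT=(all ⊤)
  B6:  IN=(all ⊤)  OUT={a:-, b:-; rest ⊤}
  B7:  IN=(all ⊤)  OUT=(all ⊤)

Merge at B4: IN[B4] = OUT[B3] = {a: ⊤, b: +, c: ⊤, d: +, e: ⊤, f: ⊤}
Applying B4's transfer function to that IN value gives OUT[B4] (row B4 above).

Answer: {a: ⊤, b: +, c: ⊤, d: +, e: ⊤, f: ⊤}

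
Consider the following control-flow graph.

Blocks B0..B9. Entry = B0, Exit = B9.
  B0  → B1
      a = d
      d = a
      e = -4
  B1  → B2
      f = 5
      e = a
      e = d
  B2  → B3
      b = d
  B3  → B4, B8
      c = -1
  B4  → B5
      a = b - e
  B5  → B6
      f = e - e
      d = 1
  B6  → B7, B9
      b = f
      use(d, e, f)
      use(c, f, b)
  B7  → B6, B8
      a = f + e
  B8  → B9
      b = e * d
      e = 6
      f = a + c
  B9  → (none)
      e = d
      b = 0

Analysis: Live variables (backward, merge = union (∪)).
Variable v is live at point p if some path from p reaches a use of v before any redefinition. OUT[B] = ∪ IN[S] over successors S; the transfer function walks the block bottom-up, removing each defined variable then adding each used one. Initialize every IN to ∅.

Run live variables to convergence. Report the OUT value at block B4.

Answer: {c, e}

Derivation:
Fixpoint table:
  B0: | IN={d} | OUT={a, d}
  B1: | IN={a, d} | OUT={a, d, e}
  B2: | IN={a, d, e} | OUT={a, b, d, e}
  B3: | IN={a, b, d, e} | OUT={a, b, c, d, e}
  B4: | IN={b, c, e} | OUT={c, e}
  B5: | IN={c, e} | OUT={c, d, e, f}
  B6: | IN={c, d, e, f} | OUT={c, d, e, f}
  B7: | IN={c, d, e, f} | OUT={a, c, d, e, f}
  B8: | IN={a, c, d, e} | OUT={d}
  B9: | IN={d} | OUT={}

Merge at B4: OUT[B4] = IN[B5] = {c, e}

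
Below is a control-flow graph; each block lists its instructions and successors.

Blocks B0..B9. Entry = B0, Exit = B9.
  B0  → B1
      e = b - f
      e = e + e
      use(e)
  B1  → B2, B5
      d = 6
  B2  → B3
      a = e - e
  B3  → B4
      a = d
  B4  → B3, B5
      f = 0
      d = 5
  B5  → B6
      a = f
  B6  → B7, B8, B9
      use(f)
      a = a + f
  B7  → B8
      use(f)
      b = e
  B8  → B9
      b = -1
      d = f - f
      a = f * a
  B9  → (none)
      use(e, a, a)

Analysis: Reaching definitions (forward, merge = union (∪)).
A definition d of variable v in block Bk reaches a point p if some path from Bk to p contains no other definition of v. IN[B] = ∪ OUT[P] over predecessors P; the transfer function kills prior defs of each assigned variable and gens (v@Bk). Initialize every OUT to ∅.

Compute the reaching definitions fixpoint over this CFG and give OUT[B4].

Per-block solution:
  B0:   IN={}   OUT={e@B0}
  B1:   IN={e@B0}   OUT={d@B1, e@B0}
  B2:   IN={d@B1, e@B0}   OUT={a@B2, d@B1, e@B0}
  B3:   IN={a@B2, a@B3, d@B1, d@B4, e@B0, f@B4}   OUT={a@B3, d@B1, d@B4, e@B0, f@B4}
  B4:   IN={a@B3, d@B1, d@B4, e@B0, f@B4}   OUT={a@B3, d@B4, e@B0, f@B4}
  B5:   IN={a@B3, d@B1, d@B4, e@B0, f@B4}   OUT={a@B5, d@B1, d@B4, e@B0, f@B4}
  B6:   IN={a@B5, d@B1, d@B4, e@B0, f@B4}   OUT={a@B6, d@B1, d@B4, e@B0, f@B4}
  B7:   IN={a@B6, d@B1, d@B4, e@B0, f@B4}   OUT={a@B6, b@B7, d@B1, d@B4, e@B0, f@B4}
  B8:   IN={a@B6, b@B7, d@B1, d@B4, e@B0, f@B4}   OUT={a@B8, b@B8, d@B8, e@B0, f@B4}
  B9:   IN={a@B6, a@B8, b@B8, d@B1, d@B4, d@B8, e@B0, f@B4}   OUT={a@B6, a@B8, b@B8, d@B1, d@B4, d@B8, e@B0, f@B4}

Merge at B4: IN[B4] = OUT[B3] = {a@B3, d@B1, d@B4, e@B0, f@B4}
Applying B4's transfer function to that IN value gives OUT[B4] (row B4 above).

Answer: {a@B3, d@B4, e@B0, f@B4}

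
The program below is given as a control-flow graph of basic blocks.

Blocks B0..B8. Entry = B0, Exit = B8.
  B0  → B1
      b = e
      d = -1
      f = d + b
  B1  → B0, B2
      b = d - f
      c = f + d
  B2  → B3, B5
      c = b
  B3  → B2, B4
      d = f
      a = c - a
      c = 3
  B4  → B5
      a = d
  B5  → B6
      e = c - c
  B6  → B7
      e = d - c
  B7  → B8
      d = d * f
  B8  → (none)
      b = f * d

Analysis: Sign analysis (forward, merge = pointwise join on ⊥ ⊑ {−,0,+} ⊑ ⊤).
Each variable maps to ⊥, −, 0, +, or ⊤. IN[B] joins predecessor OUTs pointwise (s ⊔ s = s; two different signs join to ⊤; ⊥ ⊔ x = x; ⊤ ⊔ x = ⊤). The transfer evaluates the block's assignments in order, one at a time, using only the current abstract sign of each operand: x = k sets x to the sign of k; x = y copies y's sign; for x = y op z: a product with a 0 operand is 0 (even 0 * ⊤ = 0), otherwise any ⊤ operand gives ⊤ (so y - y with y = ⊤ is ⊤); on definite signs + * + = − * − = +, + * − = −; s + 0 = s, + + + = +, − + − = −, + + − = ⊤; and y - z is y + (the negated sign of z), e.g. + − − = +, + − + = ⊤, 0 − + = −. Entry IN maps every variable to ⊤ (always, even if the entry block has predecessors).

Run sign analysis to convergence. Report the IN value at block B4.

Per-block solution:
  B0: | IN=(all ⊤) | OUT={d:-; rest ⊤}
  B1: | IN={d:-; rest ⊤} | OUT={d:-; rest ⊤}
  B2: | IN=(all ⊤) | OUT=(all ⊤)
  B3: | IN=(all ⊤) | OUT={c:+; rest ⊤}
  B4: | IN={c:+; rest ⊤} | OUT={c:+; rest ⊤}
  B5: | IN=(all ⊤) | OUT=(all ⊤)
  B6: | IN=(all ⊤) | OUT=(all ⊤)
  B7: | IN=(all ⊤) | OUT=(all ⊤)
  B8: | IN=(all ⊤) | OUT=(all ⊤)

Merge at B4: IN[B4] = OUT[B3] = {a: ⊤, b: ⊤, c: +, d: ⊤, e: ⊤, f: ⊤}

Answer: {a: ⊤, b: ⊤, c: +, d: ⊤, e: ⊤, f: ⊤}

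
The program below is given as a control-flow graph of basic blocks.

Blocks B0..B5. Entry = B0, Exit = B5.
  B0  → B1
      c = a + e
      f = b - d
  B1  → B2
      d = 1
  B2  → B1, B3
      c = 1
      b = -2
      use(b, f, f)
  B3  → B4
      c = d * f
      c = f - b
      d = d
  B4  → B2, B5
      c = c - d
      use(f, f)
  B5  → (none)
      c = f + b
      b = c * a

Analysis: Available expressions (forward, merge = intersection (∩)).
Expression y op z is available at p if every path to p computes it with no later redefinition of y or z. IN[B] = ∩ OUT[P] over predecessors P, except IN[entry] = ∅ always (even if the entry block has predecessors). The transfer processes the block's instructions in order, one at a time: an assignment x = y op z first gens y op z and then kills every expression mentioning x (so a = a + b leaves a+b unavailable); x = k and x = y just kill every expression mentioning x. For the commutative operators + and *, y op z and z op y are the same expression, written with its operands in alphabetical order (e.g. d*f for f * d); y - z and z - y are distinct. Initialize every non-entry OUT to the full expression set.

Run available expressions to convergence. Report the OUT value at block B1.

Converged values:
  B0:   IN={}   OUT={a+e, b-d}
  B1:   IN={a+e}   OUT={a+e}
  B2:   IN={a+e}   OUT={a+e}
  B3:   IN={a+e}   OUT={a+e, f-b}
  B4:   IN={a+e, f-b}   OUT={a+e, f-b}
  B5:   IN={a+e, f-b}   OUT={a*c, a+e}

Merge at B1: IN[B1] = OUT[B0] ∩ OUT[B2] = {a+e}
Applying B1's transfer function to that IN value gives OUT[B1] (row B1 above).

Answer: {a+e}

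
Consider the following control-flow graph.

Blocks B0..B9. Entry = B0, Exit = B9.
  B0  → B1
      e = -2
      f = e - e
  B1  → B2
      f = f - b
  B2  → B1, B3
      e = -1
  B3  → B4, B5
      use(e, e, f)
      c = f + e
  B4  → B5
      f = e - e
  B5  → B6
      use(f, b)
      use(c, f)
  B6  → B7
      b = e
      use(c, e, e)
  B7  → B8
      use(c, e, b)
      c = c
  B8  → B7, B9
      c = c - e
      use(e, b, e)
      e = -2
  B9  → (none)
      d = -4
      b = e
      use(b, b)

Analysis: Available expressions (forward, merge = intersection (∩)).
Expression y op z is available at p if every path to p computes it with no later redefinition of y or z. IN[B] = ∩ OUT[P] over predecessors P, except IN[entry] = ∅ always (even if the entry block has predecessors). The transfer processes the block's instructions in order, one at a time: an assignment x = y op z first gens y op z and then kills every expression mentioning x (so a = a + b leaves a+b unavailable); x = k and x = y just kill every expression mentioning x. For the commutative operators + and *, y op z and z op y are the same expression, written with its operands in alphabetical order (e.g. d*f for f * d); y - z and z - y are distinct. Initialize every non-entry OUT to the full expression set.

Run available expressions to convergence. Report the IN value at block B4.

Per-block solution:
  B0: | IN={} | OUT={e-e}
  B1: | IN={} | OUT={}
  B2: | IN={} | OUT={}
  B3: | IN={} | OUT={e+f}
  B4: | IN={e+f} | OUT={e-e}
  B5: | IN={} | OUT={}
  B6: | IN={} | OUT={}
  B7: | IN={} | OUT={}
  B8: | IN={} | OUT={}
  B9: | IN={} | OUT={}

Merge at B4: IN[B4] = OUT[B3] = {e+f}

Answer: {e+f}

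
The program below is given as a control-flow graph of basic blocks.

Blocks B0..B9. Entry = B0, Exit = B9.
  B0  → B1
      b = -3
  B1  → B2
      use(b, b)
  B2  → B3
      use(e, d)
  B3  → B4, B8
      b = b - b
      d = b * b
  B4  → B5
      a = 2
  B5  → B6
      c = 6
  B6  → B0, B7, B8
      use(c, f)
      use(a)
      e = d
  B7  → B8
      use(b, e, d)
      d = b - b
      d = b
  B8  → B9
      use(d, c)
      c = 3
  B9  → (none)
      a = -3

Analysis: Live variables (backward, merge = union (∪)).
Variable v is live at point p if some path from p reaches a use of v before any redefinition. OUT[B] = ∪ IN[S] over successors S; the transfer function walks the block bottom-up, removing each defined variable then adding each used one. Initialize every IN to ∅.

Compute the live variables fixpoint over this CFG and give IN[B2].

Fixpoint table:
  B0:  IN={c, d, e, f}  OUT={b, c, d, e, f}
  B1:  IN={b, c, d, e, f}  OUT={b, c, d, e, f}
  B2:  IN={b, c, d, e, f}  OUT={b, c, f}
  B3:  IN={b, c, f}  OUT={b, c, d, f}
  B4:  IN={b, d, f}  OUT={a, b, d, f}
  B5:  IN={a, b, d, f}  OUT={a, b, c, d, f}
  B6:  IN={a, b, c, d, f}  OUT={b, c, d, e, f}
  B7:  IN={b, c, d, e}  OUT={c, d}
  B8:  IN={c, d}  OUT={}
  B9:  IN={}  OUT={}

Merge at B2: OUT[B2] = IN[B3] = {b, c, f}
Applying B2's transfer function to that OUT value gives IN[B2] (row B2 above).

Answer: {b, c, d, e, f}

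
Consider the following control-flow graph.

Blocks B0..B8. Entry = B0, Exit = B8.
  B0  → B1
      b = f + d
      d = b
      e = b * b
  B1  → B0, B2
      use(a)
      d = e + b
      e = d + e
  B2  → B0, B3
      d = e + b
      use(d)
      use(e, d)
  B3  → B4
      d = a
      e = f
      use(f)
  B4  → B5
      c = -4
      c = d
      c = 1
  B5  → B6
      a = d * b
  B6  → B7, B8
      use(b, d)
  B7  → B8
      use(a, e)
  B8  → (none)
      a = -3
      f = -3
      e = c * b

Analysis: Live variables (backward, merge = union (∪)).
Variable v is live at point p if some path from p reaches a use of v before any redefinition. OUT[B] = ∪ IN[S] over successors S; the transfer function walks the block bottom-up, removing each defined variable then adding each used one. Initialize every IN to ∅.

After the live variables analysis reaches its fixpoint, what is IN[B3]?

Converged values:
  B0: | IN={a, d, f} | OUT={a, b, e, f}
  B1: | IN={a, b, e, f} | OUT={a, b, d, e, f}
  B2: | IN={a, b, e, f} | OUT={a, b, d, f}
  B3: | IN={a, b, f} | OUT={b, d, e}
  B4: | IN={b, d, e} | OUT={b, c, d, e}
  B5: | IN={b, c, d, e} | OUT={a, b, c, d, e}
  B6: | IN={a, b, c, d, e} | OUT={a, b, c, e}
  B7: | IN={a, b, c, e} | OUT={b, c}
  B8: | IN={b, c} | OUT={}

Merge at B3: OUT[B3] = IN[B4] = {b, d, e}
Applying B3's transfer function to that OUT value gives IN[B3] (row B3 above).

Answer: {a, b, f}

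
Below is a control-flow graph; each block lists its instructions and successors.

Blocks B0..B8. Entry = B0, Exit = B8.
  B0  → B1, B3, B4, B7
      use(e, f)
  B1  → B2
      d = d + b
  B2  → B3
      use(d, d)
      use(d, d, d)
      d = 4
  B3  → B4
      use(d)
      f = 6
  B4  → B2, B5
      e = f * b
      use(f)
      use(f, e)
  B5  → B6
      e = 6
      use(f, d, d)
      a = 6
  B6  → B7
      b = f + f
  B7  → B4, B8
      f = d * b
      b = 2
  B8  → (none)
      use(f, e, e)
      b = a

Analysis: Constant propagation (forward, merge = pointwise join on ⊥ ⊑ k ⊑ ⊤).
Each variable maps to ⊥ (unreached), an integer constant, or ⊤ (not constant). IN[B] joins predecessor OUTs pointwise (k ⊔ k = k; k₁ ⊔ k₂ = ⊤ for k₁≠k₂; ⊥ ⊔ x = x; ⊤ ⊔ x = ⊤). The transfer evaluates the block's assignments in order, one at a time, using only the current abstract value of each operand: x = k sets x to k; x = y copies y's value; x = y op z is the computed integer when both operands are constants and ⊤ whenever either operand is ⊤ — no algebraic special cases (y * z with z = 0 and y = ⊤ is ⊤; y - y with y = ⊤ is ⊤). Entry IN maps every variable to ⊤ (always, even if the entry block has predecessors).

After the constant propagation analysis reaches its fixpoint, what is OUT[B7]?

Fixpoint table:
  B0:   IN=(all ⊤)   OUT=(all ⊤)
  B1:   IN=(all ⊤)   OUT=(all ⊤)
  B2:   IN=(all ⊤)   OUT={d:4; rest ⊤}
  B3:   IN=(all ⊤)   OUT={f:6; rest ⊤}
  B4:   IN=(all ⊤)   OUT=(all ⊤)
  B5:   IN=(all ⊤)   OUT={a:6, e:6; rest ⊤}
  B6:   IN={a:6, e:6; rest ⊤}   OUT={a:6, e:6; rest ⊤}
  B7:   IN=(all ⊤)   OUT={b:2; rest ⊤}
  B8:   IN={b:2; rest ⊤}   OUT=(all ⊤)

Merge at B7: IN[B7] = OUT[B0] ⊔ OUT[B6] = {a: ⊤, b: ⊤, c: ⊤, d: ⊤, e: ⊤, f: ⊤}
Applying B7's transfer function to that IN value gives OUT[B7] (row B7 above).

Answer: {a: ⊤, b: 2, c: ⊤, d: ⊤, e: ⊤, f: ⊤}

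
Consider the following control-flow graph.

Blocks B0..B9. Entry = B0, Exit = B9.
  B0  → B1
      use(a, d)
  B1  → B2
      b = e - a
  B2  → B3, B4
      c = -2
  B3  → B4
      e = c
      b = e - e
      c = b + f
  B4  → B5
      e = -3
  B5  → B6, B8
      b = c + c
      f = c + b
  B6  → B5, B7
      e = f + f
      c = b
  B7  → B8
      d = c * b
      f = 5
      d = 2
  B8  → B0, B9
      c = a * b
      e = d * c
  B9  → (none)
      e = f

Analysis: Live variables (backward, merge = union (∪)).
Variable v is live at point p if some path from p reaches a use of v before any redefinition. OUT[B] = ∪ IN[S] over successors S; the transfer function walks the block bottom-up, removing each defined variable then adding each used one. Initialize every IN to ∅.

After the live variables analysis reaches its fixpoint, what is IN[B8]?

Converged values:
  B0: | IN={a, d, e, f} | OUT={a, d, e, f}
  B1: | IN={a, d, e, f} | OUT={a, d, f}
  B2: | IN={a, d, f} | OUT={a, c, d, f}
  B3: | IN={a, c, d, f} | OUT={a, c, d}
  B4: | IN={a, c, d} | OUT={a, c, d}
  B5: | IN={a, c, d} | OUT={a, b, d, f}
  B6: | IN={a, b, d, f} | OUT={a, b, c, d}
  B7: | IN={a, b, c} | OUT={a, b, d, f}
  B8: | IN={a, b, d, f} | OUT={a, d, e, f}
  B9: | IN={f} | OUT={}

Merge at B8: OUT[B8] = IN[B0] ⊔ IN[B9] = {a, d, e, f}
Applying B8's transfer function to that OUT value gives IN[B8] (row B8 above).

Answer: {a, b, d, f}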